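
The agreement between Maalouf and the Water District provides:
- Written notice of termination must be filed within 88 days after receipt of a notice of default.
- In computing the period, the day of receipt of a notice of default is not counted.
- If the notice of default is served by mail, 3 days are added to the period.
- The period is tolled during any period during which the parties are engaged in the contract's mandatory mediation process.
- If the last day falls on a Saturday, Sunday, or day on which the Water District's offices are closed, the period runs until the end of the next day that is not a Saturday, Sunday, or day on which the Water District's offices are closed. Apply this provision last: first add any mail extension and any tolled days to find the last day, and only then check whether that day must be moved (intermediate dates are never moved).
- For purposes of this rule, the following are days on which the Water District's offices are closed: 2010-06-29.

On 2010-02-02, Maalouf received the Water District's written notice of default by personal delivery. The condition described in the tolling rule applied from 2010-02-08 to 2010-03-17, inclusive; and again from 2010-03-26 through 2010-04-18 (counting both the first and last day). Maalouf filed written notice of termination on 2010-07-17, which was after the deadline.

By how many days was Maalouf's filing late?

88 days after 2010-02-02 is May 1, 2010.
Service was not by mail, so no mail extension applies.
From February 8, 2010 through March 17, 2010 inclusive is 38 days; tolling adds 38 days: May 1, 2010 + 38 days = June 8, 2010.
From March 26, 2010 through April 18, 2010 inclusive is 24 days; tolling adds 24 days: June 8, 2010 + 24 days = July 2, 2010.
July 2, 2010 is a Friday and not a day on which the Water District's offices are closed, so no extension applies.
The deadline is July 2, 2010; from July 2, 2010 to July 17, 2010 is 15 days.

15 days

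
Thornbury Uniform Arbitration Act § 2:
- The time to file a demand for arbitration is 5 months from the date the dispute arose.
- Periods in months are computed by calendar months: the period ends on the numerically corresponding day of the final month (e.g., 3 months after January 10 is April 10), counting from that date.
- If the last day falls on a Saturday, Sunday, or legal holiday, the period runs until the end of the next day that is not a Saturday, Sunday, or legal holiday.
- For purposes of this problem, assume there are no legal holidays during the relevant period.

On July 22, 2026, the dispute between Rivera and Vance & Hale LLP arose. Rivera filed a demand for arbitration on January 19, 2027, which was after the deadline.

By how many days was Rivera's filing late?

5 months after July 22, 2026 is December 22, 2026.
December 22, 2026 is a Tuesday and not a legal holiday, so no extension applies.
The deadline is December 22, 2026; from December 22, 2026 to January 19, 2027 is 28 days.

28 days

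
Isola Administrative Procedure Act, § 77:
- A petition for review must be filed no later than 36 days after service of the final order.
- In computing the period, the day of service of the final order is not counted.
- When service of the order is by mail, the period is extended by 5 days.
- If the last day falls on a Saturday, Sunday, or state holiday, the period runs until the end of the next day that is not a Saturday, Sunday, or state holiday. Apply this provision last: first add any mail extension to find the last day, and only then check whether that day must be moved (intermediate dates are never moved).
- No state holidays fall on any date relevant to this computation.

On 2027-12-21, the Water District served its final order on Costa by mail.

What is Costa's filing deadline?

36 days after 2027-12-21 is January 26, 2028.
Service was by mail, adding 5 days: January 26, 2028 + 5 days = January 31, 2028.
January 31, 2028 is a Monday and not a state holiday, so no extension applies.

January 31, 2028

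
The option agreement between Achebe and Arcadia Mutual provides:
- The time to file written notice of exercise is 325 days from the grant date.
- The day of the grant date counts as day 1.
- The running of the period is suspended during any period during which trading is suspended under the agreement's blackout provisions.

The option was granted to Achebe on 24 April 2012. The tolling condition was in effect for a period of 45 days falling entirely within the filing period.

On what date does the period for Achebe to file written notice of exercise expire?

April 28, 2013

Counting 24 April 2012 as day 1, day 325 is March 14, 2013.
Tolling adds 45 days: March 14, 2013 + 45 days = April 28, 2013.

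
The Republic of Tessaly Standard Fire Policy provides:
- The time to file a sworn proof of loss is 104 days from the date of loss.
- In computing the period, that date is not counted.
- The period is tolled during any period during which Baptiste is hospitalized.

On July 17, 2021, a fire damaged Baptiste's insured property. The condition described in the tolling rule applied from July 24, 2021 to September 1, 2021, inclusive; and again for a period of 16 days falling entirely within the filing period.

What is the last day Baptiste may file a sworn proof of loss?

104 days after July 17, 2021 is October 29, 2021.
From July 24, 2021 through September 1, 2021 inclusive is 40 days; tolling adds 40 days: October 29, 2021 + 40 days = December 8, 2021.
Tolling adds 16 days: December 8, 2021 + 16 days = December 24, 2021.

December 24, 2021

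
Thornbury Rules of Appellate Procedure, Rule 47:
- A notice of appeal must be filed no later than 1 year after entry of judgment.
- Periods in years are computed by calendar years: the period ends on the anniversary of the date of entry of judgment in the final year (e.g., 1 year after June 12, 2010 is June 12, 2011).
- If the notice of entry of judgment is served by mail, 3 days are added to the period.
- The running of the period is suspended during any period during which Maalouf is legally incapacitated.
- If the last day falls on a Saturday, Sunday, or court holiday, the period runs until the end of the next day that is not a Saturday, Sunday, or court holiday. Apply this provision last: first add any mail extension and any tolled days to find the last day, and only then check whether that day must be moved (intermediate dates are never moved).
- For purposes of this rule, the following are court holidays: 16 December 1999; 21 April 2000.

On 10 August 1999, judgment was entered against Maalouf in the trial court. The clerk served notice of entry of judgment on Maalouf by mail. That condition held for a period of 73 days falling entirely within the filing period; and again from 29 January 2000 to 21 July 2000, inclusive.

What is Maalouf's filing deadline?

1 year after 10 August 1999 is August 10, 2000.
Service was by mail, adding 3 days: August 10, 2000 + 3 days = August 13, 2000.
Tolling adds 73 days: August 13, 2000 + 73 days = October 25, 2000.
From January 29, 2000 through July 21, 2000 inclusive is 175 days; tolling adds 175 days: October 25, 2000 + 175 days = April 18, 2001.
April 18, 2001 is a Wednesday and not a court holiday, so no extension applies.

April 18, 2001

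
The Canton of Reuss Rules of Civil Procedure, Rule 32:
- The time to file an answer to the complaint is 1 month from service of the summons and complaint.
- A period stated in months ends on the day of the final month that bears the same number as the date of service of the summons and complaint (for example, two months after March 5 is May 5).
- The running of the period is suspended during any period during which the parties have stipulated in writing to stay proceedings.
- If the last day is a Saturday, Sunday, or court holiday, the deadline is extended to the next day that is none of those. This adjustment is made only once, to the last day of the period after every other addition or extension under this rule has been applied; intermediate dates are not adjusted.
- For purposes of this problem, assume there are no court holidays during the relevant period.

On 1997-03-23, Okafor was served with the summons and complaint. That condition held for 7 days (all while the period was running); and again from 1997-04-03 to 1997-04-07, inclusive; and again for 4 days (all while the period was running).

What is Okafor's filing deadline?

1 month after 1997-03-23 is April 23, 1997.
Tolling adds 7 days: April 23, 1997 + 7 days = April 30, 1997.
From April 3, 1997 through April 7, 1997 inclusive is 5 days; tolling adds 5 days: April 30, 1997 + 5 days = May 5, 1997.
Tolling adds 4 days: May 5, 1997 + 4 days = May 9, 1997.
May 9, 1997 is a Friday and not a court holiday, so no extension applies.

May 9, 1997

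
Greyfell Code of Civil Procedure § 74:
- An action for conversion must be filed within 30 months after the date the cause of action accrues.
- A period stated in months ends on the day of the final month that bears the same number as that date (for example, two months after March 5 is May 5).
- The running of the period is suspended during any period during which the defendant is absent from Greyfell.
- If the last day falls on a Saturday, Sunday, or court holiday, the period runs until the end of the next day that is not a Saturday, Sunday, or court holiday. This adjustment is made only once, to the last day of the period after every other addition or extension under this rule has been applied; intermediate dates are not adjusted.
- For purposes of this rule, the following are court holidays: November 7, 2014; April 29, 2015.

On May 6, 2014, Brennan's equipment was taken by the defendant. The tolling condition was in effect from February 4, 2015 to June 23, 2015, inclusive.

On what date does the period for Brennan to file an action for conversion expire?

March 27, 2017

30 months after May 6, 2014 is November 6, 2016.
From February 4, 2015 through June 23, 2015 inclusive is 140 days; tolling adds 140 days: November 6, 2016 + 140 days = March 26, 2017.
March 26, 2017 is Sunday. The next qualifying day is March 27, 2017.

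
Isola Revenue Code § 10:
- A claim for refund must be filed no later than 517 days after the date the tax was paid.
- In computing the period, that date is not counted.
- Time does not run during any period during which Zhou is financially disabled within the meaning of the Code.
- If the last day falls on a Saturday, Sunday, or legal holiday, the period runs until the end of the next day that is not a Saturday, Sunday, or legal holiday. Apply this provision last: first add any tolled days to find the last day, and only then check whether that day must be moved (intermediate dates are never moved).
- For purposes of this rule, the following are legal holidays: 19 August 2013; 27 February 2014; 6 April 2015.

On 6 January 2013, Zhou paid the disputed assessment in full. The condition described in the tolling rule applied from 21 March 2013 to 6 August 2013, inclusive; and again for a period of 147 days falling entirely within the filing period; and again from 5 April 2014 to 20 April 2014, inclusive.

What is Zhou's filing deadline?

April 7, 2015

517 days after 6 January 2013 is June 7, 2014.
From March 21, 2013 through August 6, 2013 inclusive is 139 days; tolling adds 139 days: June 7, 2014 + 139 days = October 24, 2014.
Tolling adds 147 days: October 24, 2014 + 147 days = March 20, 2015.
From April 5, 2014 through April 20, 2014 inclusive is 16 days; tolling adds 16 days: March 20, 2015 + 16 days = April 5, 2015.
April 5, 2015 is Sunday; April 6, 2015 is a listed holiday. The next qualifying day is April 7, 2015.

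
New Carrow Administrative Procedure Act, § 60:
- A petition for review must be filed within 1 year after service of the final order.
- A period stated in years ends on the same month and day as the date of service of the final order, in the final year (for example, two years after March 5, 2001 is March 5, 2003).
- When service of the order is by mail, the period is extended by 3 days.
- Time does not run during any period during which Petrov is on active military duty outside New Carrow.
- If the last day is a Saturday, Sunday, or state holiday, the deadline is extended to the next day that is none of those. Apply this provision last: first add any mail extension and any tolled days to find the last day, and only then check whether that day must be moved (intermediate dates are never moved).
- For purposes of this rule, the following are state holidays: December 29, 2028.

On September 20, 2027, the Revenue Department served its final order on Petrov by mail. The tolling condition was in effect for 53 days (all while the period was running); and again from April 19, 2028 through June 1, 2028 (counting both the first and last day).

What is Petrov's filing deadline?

January 1, 2029

1 year after September 20, 2027 is September 20, 2028.
Service was by mail, adding 3 days: September 20, 2028 + 3 days = September 23, 2028.
Tolling adds 53 days: September 23, 2028 + 53 days = November 15, 2028.
From April 19, 2028 through June 1, 2028 inclusive is 44 days; tolling adds 44 days: November 15, 2028 + 44 days = December 29, 2028.
December 29, 2028 is a listed holiday; December 30, 2028 is Saturday; December 31, 2028 is Sunday. The next qualifying day is January 1, 2029.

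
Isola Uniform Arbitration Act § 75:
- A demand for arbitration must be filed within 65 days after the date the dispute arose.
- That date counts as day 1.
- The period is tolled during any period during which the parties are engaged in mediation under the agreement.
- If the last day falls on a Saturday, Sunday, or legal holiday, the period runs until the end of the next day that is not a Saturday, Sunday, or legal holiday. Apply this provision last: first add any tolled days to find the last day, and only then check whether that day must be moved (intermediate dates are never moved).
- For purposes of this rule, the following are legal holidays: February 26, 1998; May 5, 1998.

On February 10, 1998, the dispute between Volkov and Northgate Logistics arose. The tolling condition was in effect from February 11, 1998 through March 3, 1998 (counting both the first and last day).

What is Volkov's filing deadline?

May 6, 1998

Counting February 10, 1998 as day 1, day 65 is April 15, 1998.
From February 11, 1998 through March 3, 1998 inclusive is 21 days; tolling adds 21 days: April 15, 1998 + 21 days = May 6, 1998.
May 6, 1998 is a Wednesday and not a legal holiday, so no extension applies.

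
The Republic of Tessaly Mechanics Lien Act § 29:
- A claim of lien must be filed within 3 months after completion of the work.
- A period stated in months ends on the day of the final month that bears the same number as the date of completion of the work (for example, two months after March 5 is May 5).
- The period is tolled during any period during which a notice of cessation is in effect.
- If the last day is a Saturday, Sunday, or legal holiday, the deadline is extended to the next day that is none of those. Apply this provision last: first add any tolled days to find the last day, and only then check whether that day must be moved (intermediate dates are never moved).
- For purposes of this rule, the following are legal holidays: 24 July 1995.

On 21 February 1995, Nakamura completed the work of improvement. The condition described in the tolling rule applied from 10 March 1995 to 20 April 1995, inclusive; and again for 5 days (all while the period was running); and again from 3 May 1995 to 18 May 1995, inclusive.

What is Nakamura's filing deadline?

3 months after 21 February 1995 is May 21, 1995.
From March 10, 1995 through April 20, 1995 inclusive is 42 days; tolling adds 42 days: May 21, 1995 + 42 days = July 2, 1995.
Tolling adds 5 days: July 2, 1995 + 5 days = July 7, 1995.
From May 3, 1995 through May 18, 1995 inclusive is 16 days; tolling adds 16 days: July 7, 1995 + 16 days = July 23, 1995.
July 23, 1995 is Sunday; July 24, 1995 is a listed holiday. The next qualifying day is July 25, 1995.

July 25, 1995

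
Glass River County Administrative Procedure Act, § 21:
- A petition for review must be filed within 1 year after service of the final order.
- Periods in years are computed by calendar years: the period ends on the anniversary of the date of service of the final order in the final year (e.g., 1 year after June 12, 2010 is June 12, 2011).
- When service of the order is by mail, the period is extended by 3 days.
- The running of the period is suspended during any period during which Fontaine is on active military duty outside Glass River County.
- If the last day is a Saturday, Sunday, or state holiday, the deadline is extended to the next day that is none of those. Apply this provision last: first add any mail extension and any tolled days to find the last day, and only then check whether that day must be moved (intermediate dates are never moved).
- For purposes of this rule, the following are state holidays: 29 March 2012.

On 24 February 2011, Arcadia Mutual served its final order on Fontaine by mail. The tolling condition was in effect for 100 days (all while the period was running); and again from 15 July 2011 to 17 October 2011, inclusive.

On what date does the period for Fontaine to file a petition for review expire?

September 10, 2012

1 year after 24 February 2011 is February 24, 2012.
Service was by mail, adding 3 days: February 24, 2012 + 3 days = February 27, 2012.
Tolling adds 100 days: February 27, 2012 + 100 days = June 6, 2012.
From July 15, 2011 through October 17, 2011 inclusive is 95 days; tolling adds 95 days: June 6, 2012 + 95 days = September 9, 2012.
September 9, 2012 is Sunday. The next qualifying day is September 10, 2012.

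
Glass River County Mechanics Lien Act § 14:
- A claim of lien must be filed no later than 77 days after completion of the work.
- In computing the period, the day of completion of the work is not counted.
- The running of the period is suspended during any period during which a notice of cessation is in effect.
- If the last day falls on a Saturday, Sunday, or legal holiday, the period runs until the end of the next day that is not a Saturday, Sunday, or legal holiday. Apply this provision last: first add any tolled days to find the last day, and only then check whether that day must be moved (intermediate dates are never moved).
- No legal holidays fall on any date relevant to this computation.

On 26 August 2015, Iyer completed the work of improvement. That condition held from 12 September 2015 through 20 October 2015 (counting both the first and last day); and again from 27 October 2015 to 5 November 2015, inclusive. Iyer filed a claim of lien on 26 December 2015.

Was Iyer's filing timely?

Yes

77 days after 26 August 2015 is November 11, 2015.
From September 12, 2015 through October 20, 2015 inclusive is 39 days; tolling adds 39 days: November 11, 2015 + 39 days = December 20, 2015.
From October 27, 2015 through November 5, 2015 inclusive is 10 days; tolling adds 10 days: December 20, 2015 + 10 days = December 30, 2015.
December 30, 2015 is a Wednesday and not a legal holiday, so no extension applies.
The deadline is December 30, 2015; the filing on December 26, 2015 is on or before that date.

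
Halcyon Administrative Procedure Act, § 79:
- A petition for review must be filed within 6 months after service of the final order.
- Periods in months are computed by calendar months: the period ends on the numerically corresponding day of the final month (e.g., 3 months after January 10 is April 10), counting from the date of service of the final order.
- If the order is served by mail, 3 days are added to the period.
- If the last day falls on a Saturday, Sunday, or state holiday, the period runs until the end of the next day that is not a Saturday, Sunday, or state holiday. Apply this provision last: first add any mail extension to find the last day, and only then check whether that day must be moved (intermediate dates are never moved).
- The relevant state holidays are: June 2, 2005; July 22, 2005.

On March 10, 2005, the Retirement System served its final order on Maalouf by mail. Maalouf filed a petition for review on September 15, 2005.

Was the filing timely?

No

6 months after March 10, 2005 is September 10, 2005.
Service was by mail, adding 3 days: September 10, 2005 + 3 days = September 13, 2005.
September 13, 2005 is a Tuesday and not a state holiday, so no extension applies.
The deadline is September 13, 2005; the filing on September 15, 2005 is after that date.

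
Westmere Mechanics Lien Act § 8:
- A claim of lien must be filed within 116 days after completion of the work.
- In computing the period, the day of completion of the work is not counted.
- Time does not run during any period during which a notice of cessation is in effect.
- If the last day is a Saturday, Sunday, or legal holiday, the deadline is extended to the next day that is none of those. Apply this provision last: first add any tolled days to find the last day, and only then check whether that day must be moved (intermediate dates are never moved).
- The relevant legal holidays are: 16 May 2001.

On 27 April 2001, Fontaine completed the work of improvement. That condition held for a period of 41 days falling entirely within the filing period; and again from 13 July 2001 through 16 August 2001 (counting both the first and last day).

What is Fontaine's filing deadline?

November 5, 2001

116 days after 27 April 2001 is August 21, 2001.
Tolling adds 41 days: August 21, 2001 + 41 days = October 1, 2001.
From July 13, 2001 through August 16, 2001 inclusive is 35 days; tolling adds 35 days: October 1, 2001 + 35 days = November 5, 2001.
November 5, 2001 is a Monday and not a legal holiday, so no extension applies.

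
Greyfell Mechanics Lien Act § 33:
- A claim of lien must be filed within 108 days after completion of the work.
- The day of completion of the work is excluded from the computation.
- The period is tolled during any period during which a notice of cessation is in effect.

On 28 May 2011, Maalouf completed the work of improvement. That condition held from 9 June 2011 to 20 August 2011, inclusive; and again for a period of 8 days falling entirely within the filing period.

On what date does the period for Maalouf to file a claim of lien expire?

December 3, 2011

108 days after 28 May 2011 is September 13, 2011.
From June 9, 2011 through August 20, 2011 inclusive is 73 days; tolling adds 73 days: September 13, 2011 + 73 days = November 25, 2011.
Tolling adds 8 days: November 25, 2011 + 8 days = December 3, 2011.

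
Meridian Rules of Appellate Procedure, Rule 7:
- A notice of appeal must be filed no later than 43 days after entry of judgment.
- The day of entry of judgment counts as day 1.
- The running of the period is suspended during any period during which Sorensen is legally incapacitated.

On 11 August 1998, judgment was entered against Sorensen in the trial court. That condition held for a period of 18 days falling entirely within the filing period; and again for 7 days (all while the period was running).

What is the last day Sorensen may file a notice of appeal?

October 17, 1998

Counting 11 August 1998 as day 1, day 43 is September 22, 1998.
Tolling adds 18 days: September 22, 1998 + 18 days = October 10, 1998.
Tolling adds 7 days: October 10, 1998 + 7 days = October 17, 1998.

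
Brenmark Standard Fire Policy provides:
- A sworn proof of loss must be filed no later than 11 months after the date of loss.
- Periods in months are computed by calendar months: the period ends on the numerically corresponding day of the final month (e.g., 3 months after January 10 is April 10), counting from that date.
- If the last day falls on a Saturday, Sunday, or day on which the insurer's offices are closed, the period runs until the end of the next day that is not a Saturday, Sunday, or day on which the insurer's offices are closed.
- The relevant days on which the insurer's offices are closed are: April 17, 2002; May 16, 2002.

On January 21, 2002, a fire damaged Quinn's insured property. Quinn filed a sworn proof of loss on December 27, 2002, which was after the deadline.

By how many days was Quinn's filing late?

11 months after January 21, 2002 is December 21, 2002.
December 21, 2002 is Saturday; December 22, 2002 is Sunday. The next qualifying day is December 23, 2002.
The deadline is December 23, 2002; from December 23, 2002 to December 27, 2002 is 4 days.

4 days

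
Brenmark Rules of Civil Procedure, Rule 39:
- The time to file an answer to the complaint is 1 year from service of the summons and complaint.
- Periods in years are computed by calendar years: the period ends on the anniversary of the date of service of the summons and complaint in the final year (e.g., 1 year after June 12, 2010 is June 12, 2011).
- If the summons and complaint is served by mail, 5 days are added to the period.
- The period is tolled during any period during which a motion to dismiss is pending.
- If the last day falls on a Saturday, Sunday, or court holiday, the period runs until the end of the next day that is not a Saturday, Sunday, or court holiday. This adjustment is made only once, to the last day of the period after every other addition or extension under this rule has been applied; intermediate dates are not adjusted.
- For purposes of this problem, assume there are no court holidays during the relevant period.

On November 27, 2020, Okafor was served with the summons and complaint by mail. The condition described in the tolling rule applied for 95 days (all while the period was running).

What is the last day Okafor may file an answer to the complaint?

1 year after November 27, 2020 is November 27, 2021.
Service was by mail, adding 5 days: November 27, 2021 + 5 days = December 2, 2021.
Tolling adds 95 days: December 2, 2021 + 95 days = March 7, 2022.
March 7, 2022 is a Monday and not a court holiday, so no extension applies.

March 7, 2022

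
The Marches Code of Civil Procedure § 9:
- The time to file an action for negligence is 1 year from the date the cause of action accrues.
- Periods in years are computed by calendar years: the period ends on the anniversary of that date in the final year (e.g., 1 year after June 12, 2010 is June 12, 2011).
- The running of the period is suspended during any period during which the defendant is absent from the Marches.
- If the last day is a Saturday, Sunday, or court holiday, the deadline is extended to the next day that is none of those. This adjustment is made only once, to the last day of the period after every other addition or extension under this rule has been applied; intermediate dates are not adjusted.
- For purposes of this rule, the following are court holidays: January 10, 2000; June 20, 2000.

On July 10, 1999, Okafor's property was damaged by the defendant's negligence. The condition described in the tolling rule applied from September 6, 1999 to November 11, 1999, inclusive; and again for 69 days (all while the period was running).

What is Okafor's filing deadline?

November 23, 2000

1 year after July 10, 1999 is July 10, 2000.
From September 6, 1999 through November 11, 1999 inclusive is 67 days; tolling adds 67 days: July 10, 2000 + 67 days = September 15, 2000.
Tolling adds 69 days: September 15, 2000 + 69 days = November 23, 2000.
November 23, 2000 is a Thursday and not a court holiday, so no extension applies.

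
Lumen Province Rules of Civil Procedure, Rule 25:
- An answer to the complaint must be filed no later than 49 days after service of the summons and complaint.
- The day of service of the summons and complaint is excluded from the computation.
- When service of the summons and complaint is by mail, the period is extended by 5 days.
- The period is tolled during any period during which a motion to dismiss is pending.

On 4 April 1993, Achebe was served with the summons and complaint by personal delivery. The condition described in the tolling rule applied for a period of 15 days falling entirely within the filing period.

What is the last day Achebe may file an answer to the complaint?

49 days after 4 April 1993 is May 23, 1993.
Service was not by mail, so no mail extension applies.
Tolling adds 15 days: May 23, 1993 + 15 days = June 7, 1993.

June 7, 1993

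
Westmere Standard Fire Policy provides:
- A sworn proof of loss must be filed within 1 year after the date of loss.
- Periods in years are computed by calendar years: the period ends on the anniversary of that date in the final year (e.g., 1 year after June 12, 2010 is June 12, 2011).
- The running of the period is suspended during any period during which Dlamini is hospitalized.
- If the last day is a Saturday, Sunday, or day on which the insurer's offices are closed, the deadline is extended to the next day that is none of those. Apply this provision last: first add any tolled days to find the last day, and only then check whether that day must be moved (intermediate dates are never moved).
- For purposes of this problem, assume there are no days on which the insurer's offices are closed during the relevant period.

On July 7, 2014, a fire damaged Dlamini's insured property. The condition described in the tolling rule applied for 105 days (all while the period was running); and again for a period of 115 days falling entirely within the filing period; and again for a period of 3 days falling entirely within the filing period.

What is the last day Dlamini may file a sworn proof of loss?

1 year after July 7, 2014 is July 7, 2015.
Tolling adds 105 days: July 7, 2015 + 105 days = October 20, 2015.
Tolling adds 115 days: October 20, 2015 + 115 days = February 12, 2016.
Tolling adds 3 days: February 12, 2016 + 3 days = February 15, 2016.
February 15, 2016 is a Monday and not a day on which the insurer's offices are closed, so no extension applies.

February 15, 2016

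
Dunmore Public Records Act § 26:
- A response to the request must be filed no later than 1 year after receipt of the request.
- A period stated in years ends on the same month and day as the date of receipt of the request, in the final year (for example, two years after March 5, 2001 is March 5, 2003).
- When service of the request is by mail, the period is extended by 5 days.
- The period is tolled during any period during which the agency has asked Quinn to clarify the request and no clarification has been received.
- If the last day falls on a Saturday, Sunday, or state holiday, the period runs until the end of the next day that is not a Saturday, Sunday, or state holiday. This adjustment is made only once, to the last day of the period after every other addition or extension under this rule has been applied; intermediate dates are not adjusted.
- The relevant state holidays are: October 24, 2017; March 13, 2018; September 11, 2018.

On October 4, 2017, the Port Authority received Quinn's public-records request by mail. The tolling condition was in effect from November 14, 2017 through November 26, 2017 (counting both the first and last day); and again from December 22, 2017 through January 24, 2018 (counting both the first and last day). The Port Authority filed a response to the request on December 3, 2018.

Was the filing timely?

1 year after October 4, 2017 is October 4, 2018.
Service was by mail, adding 5 days: October 4, 2018 + 5 days = October 9, 2018.
From November 14, 2017 through November 26, 2017 inclusive is 13 days; tolling adds 13 days: October 9, 2018 + 13 days = October 22, 2018.
From December 22, 2017 through January 24, 2018 inclusive is 34 days; tolling adds 34 days: October 22, 2018 + 34 days = November 25, 2018.
November 25, 2018 is Sunday. The next qualifying day is November 26, 2018.
The deadline is November 26, 2018; the filing on December 3, 2018 is after that date.

No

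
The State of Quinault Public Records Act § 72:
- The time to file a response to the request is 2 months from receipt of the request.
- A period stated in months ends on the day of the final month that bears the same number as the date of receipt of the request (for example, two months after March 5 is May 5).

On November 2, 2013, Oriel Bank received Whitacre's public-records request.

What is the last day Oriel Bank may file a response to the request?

January 2, 2014

2 months after November 2, 2013 is January 2, 2014.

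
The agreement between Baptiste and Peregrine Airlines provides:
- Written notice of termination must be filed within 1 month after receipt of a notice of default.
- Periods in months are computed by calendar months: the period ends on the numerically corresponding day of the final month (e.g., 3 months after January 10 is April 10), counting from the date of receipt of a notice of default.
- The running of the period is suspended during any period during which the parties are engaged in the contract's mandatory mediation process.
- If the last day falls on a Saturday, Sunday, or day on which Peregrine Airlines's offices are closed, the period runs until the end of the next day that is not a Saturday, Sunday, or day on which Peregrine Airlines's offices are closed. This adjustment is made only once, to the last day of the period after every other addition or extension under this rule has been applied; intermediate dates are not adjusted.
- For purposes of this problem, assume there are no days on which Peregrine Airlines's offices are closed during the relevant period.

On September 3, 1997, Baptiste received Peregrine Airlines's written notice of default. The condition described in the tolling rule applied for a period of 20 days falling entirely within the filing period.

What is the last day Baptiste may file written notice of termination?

1 month after September 3, 1997 is October 3, 1997.
Tolling adds 20 days: October 3, 1997 + 20 days = October 23, 1997.
October 23, 1997 is a Thursday and not a day on which Peregrine Airlines's offices are closed, so no extension applies.

October 23, 1997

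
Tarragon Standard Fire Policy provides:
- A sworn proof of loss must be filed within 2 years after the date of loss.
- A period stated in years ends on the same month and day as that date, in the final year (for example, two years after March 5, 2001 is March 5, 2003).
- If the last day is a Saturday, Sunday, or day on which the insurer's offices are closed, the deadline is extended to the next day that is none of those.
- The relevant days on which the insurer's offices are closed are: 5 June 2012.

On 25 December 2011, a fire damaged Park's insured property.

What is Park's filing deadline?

December 25, 2013

2 years after 25 December 2011 is December 25, 2013.
December 25, 2013 is a Wednesday and not a day on which the insurer's offices are closed, so no extension applies.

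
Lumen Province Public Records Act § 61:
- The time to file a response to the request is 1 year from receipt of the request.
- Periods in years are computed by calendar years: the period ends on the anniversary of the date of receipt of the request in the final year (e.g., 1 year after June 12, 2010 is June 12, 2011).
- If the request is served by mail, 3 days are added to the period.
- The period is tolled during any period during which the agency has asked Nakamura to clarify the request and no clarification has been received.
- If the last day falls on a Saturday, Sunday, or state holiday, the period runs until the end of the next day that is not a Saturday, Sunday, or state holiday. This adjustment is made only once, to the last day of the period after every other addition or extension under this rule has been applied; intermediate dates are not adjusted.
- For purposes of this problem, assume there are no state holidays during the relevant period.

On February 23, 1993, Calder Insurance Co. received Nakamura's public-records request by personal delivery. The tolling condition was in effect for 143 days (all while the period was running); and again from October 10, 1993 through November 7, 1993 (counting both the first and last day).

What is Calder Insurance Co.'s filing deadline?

1 year after February 23, 1993 is February 23, 1994.
Service was not by mail, so no mail extension applies.
Tolling adds 143 days: February 23, 1994 + 143 days = July 16, 1994.
From October 10, 1993 through November 7, 1993 inclusive is 29 days; tolling adds 29 days: July 16, 1994 + 29 days = August 14, 1994.
August 14, 1994 is Sunday. The next qualifying day is August 15, 1994.

August 15, 1994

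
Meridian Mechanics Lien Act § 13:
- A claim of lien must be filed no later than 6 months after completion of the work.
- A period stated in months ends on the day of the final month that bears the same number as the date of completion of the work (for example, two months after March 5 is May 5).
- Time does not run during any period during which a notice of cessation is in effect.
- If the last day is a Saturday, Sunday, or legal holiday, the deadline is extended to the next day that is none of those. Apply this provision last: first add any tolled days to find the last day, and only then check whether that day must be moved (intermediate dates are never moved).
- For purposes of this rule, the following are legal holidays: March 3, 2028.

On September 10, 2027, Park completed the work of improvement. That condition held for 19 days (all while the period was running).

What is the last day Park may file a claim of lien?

March 29, 2028

6 months after September 10, 2027 is March 10, 2028.
Tolling adds 19 days: March 10, 2028 + 19 days = March 29, 2028.
March 29, 2028 is a Wednesday and not a legal holiday, so no extension applies.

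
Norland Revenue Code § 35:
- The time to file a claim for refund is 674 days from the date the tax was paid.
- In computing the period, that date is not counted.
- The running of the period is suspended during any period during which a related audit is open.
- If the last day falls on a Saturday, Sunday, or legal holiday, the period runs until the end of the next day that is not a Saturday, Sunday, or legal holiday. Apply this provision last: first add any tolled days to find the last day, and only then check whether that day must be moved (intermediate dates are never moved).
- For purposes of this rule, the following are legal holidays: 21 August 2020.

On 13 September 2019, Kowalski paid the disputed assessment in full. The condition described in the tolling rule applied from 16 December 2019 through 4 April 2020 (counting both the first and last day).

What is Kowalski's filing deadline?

November 8, 2021

674 days after 13 September 2019 is July 18, 2021.
From December 16, 2019 through April 4, 2020 inclusive is 111 days; tolling adds 111 days: July 18, 2021 + 111 days = November 6, 2021.
November 6, 2021 is Saturday; November 7, 2021 is Sunday. The next qualifying day is November 8, 2021.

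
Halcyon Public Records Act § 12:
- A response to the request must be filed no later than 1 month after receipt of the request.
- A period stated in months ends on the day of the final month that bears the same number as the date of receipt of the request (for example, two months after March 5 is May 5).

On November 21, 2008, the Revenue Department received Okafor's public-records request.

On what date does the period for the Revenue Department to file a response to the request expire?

December 21, 2008

1 month after November 21, 2008 is December 21, 2008.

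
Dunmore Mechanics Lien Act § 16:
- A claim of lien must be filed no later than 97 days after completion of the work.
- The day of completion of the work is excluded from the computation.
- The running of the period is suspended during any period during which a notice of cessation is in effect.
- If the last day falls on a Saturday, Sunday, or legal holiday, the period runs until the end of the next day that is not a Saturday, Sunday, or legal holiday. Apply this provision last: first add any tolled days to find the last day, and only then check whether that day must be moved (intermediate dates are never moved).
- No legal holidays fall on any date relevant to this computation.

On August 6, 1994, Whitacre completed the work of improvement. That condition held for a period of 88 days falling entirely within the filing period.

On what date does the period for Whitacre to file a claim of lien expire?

97 days after August 6, 1994 is November 11, 1994.
Tolling adds 88 days: November 11, 1994 + 88 days = February 7, 1995.
February 7, 1995 is a Tuesday and not a legal holiday, so no extension applies.

February 7, 1995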